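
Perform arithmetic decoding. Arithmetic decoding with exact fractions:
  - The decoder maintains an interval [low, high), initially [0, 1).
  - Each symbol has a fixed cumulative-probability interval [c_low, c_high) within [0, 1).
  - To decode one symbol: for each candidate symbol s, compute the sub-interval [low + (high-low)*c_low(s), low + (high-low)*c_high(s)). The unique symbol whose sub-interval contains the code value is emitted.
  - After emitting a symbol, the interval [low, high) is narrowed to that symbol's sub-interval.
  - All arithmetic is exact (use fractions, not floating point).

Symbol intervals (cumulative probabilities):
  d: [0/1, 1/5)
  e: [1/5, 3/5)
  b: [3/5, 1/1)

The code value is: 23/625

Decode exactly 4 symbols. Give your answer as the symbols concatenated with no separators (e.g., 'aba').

Step 1: interval [0/1, 1/1), width = 1/1 - 0/1 = 1/1
  'd': [0/1 + 1/1*0/1, 0/1 + 1/1*1/5) = [0/1, 1/5) <- contains code 23/625
  'e': [0/1 + 1/1*1/5, 0/1 + 1/1*3/5) = [1/5, 3/5)
  'b': [0/1 + 1/1*3/5, 0/1 + 1/1*1/1) = [3/5, 1/1)
  emit 'd', narrow to [0/1, 1/5)
Step 2: interval [0/1, 1/5), width = 1/5 - 0/1 = 1/5
  'd': [0/1 + 1/5*0/1, 0/1 + 1/5*1/5) = [0/1, 1/25) <- contains code 23/625
  'e': [0/1 + 1/5*1/5, 0/1 + 1/5*3/5) = [1/25, 3/25)
  'b': [0/1 + 1/5*3/5, 0/1 + 1/5*1/1) = [3/25, 1/5)
  emit 'd', narrow to [0/1, 1/25)
Step 3: interval [0/1, 1/25), width = 1/25 - 0/1 = 1/25
  'd': [0/1 + 1/25*0/1, 0/1 + 1/25*1/5) = [0/1, 1/125)
  'e': [0/1 + 1/25*1/5, 0/1 + 1/25*3/5) = [1/125, 3/125)
  'b': [0/1 + 1/25*3/5, 0/1 + 1/25*1/1) = [3/125, 1/25) <- contains code 23/625
  emit 'b', narrow to [3/125, 1/25)
Step 4: interval [3/125, 1/25), width = 1/25 - 3/125 = 2/125
  'd': [3/125 + 2/125*0/1, 3/125 + 2/125*1/5) = [3/125, 17/625)
  'e': [3/125 + 2/125*1/5, 3/125 + 2/125*3/5) = [17/625, 21/625)
  'b': [3/125 + 2/125*3/5, 3/125 + 2/125*1/1) = [21/625, 1/25) <- contains code 23/625
  emit 'b', narrow to [21/625, 1/25)

Answer: ddbb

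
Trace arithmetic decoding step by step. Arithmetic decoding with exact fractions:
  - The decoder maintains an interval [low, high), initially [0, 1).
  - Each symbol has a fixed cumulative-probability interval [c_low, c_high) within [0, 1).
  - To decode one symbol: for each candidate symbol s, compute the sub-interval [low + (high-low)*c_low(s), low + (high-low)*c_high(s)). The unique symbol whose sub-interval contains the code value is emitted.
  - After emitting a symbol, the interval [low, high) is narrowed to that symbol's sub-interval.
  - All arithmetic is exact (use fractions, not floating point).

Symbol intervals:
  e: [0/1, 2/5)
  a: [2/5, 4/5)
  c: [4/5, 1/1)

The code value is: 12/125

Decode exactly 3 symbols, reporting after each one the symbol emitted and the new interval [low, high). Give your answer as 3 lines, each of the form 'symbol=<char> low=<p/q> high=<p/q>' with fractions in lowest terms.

Answer: symbol=e low=0/1 high=2/5
symbol=e low=0/1 high=4/25
symbol=a low=8/125 high=16/125

Derivation:
Step 1: interval [0/1, 1/1), width = 1/1 - 0/1 = 1/1
  'e': [0/1 + 1/1*0/1, 0/1 + 1/1*2/5) = [0/1, 2/5) <- contains code 12/125
  'a': [0/1 + 1/1*2/5, 0/1 + 1/1*4/5) = [2/5, 4/5)
  'c': [0/1 + 1/1*4/5, 0/1 + 1/1*1/1) = [4/5, 1/1)
  emit 'e', narrow to [0/1, 2/5)
Step 2: interval [0/1, 2/5), width = 2/5 - 0/1 = 2/5
  'e': [0/1 + 2/5*0/1, 0/1 + 2/5*2/5) = [0/1, 4/25) <- contains code 12/125
  'a': [0/1 + 2/5*2/5, 0/1 + 2/5*4/5) = [4/25, 8/25)
  'c': [0/1 + 2/5*4/5, 0/1 + 2/5*1/1) = [8/25, 2/5)
  emit 'e', narrow to [0/1, 4/25)
Step 3: interval [0/1, 4/25), width = 4/25 - 0/1 = 4/25
  'e': [0/1 + 4/25*0/1, 0/1 + 4/25*2/5) = [0/1, 8/125)
  'a': [0/1 + 4/25*2/5, 0/1 + 4/25*4/5) = [8/125, 16/125) <- contains code 12/125
  'c': [0/1 + 4/25*4/5, 0/1 + 4/25*1/1) = [16/125, 4/25)
  emit 'a', narrow to [8/125, 16/125)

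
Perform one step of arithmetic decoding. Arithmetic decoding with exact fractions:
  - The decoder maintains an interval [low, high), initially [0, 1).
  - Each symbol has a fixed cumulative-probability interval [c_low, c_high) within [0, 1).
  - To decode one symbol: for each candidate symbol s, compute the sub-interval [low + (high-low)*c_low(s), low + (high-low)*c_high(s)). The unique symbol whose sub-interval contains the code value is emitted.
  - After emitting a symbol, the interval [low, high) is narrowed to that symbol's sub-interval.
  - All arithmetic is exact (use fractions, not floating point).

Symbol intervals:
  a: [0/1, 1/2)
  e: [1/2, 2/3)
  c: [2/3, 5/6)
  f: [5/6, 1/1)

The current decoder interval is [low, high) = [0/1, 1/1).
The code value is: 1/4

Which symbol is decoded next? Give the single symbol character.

Answer: a

Derivation:
Interval width = high − low = 1/1 − 0/1 = 1/1
Scaled code = (code − low) / width = (1/4 − 0/1) / 1/1 = 1/4
  a: [0/1, 1/2) ← scaled code falls here ✓
  e: [1/2, 2/3) 
  c: [2/3, 5/6) 
  f: [5/6, 1/1) 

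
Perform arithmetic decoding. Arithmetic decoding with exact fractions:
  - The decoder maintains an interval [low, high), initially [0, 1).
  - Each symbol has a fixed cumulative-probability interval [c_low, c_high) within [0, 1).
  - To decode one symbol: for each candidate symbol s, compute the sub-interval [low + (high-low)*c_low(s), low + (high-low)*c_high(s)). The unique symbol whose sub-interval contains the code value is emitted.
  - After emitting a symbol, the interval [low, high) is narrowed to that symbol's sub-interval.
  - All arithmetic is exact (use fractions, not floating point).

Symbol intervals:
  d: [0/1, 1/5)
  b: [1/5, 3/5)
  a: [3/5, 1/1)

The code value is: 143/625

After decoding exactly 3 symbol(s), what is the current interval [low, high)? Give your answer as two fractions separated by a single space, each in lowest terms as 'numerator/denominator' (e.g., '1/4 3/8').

Step 1: interval [0/1, 1/1), width = 1/1 - 0/1 = 1/1
  'd': [0/1 + 1/1*0/1, 0/1 + 1/1*1/5) = [0/1, 1/5)
  'b': [0/1 + 1/1*1/5, 0/1 + 1/1*3/5) = [1/5, 3/5) <- contains code 143/625
  'a': [0/1 + 1/1*3/5, 0/1 + 1/1*1/1) = [3/5, 1/1)
  emit 'b', narrow to [1/5, 3/5)
Step 2: interval [1/5, 3/5), width = 3/5 - 1/5 = 2/5
  'd': [1/5 + 2/5*0/1, 1/5 + 2/5*1/5) = [1/5, 7/25) <- contains code 143/625
  'b': [1/5 + 2/5*1/5, 1/5 + 2/5*3/5) = [7/25, 11/25)
  'a': [1/5 + 2/5*3/5, 1/5 + 2/5*1/1) = [11/25, 3/5)
  emit 'd', narrow to [1/5, 7/25)
Step 3: interval [1/5, 7/25), width = 7/25 - 1/5 = 2/25
  'd': [1/5 + 2/25*0/1, 1/5 + 2/25*1/5) = [1/5, 27/125)
  'b': [1/5 + 2/25*1/5, 1/5 + 2/25*3/5) = [27/125, 31/125) <- contains code 143/625
  'a': [1/5 + 2/25*3/5, 1/5 + 2/25*1/1) = [31/125, 7/25)
  emit 'b', narrow to [27/125, 31/125)

Answer: 27/125 31/125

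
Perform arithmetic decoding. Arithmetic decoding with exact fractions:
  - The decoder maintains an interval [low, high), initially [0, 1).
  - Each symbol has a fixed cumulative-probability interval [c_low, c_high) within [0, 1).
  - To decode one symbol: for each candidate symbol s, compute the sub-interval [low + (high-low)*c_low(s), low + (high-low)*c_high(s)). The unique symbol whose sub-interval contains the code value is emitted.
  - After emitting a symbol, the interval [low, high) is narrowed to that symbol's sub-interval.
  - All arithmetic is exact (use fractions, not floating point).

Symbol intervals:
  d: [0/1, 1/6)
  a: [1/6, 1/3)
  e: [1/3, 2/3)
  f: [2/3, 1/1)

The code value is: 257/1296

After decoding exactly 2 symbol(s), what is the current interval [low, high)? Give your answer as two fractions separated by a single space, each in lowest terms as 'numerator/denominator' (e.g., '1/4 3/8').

Step 1: interval [0/1, 1/1), width = 1/1 - 0/1 = 1/1
  'd': [0/1 + 1/1*0/1, 0/1 + 1/1*1/6) = [0/1, 1/6)
  'a': [0/1 + 1/1*1/6, 0/1 + 1/1*1/3) = [1/6, 1/3) <- contains code 257/1296
  'e': [0/1 + 1/1*1/3, 0/1 + 1/1*2/3) = [1/3, 2/3)
  'f': [0/1 + 1/1*2/3, 0/1 + 1/1*1/1) = [2/3, 1/1)
  emit 'a', narrow to [1/6, 1/3)
Step 2: interval [1/6, 1/3), width = 1/3 - 1/6 = 1/6
  'd': [1/6 + 1/6*0/1, 1/6 + 1/6*1/6) = [1/6, 7/36)
  'a': [1/6 + 1/6*1/6, 1/6 + 1/6*1/3) = [7/36, 2/9) <- contains code 257/1296
  'e': [1/6 + 1/6*1/3, 1/6 + 1/6*2/3) = [2/9, 5/18)
  'f': [1/6 + 1/6*2/3, 1/6 + 1/6*1/1) = [5/18, 1/3)
  emit 'a', narrow to [7/36, 2/9)

Answer: 7/36 2/9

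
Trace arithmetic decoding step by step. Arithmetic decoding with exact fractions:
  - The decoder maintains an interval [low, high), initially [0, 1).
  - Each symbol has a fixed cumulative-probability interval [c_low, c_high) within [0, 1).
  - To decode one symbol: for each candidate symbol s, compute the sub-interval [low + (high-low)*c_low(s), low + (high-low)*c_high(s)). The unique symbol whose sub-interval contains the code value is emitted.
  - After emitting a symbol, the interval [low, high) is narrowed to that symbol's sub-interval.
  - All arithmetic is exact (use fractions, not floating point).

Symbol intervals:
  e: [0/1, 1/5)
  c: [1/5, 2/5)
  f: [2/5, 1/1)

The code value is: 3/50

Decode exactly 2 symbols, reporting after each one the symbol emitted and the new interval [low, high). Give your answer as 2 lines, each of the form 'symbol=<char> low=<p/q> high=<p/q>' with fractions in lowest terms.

Step 1: interval [0/1, 1/1), width = 1/1 - 0/1 = 1/1
  'e': [0/1 + 1/1*0/1, 0/1 + 1/1*1/5) = [0/1, 1/5) <- contains code 3/50
  'c': [0/1 + 1/1*1/5, 0/1 + 1/1*2/5) = [1/5, 2/5)
  'f': [0/1 + 1/1*2/5, 0/1 + 1/1*1/1) = [2/5, 1/1)
  emit 'e', narrow to [0/1, 1/5)
Step 2: interval [0/1, 1/5), width = 1/5 - 0/1 = 1/5
  'e': [0/1 + 1/5*0/1, 0/1 + 1/5*1/5) = [0/1, 1/25)
  'c': [0/1 + 1/5*1/5, 0/1 + 1/5*2/5) = [1/25, 2/25) <- contains code 3/50
  'f': [0/1 + 1/5*2/5, 0/1 + 1/5*1/1) = [2/25, 1/5)
  emit 'c', narrow to [1/25, 2/25)

Answer: symbol=e low=0/1 high=1/5
symbol=c low=1/25 high=2/25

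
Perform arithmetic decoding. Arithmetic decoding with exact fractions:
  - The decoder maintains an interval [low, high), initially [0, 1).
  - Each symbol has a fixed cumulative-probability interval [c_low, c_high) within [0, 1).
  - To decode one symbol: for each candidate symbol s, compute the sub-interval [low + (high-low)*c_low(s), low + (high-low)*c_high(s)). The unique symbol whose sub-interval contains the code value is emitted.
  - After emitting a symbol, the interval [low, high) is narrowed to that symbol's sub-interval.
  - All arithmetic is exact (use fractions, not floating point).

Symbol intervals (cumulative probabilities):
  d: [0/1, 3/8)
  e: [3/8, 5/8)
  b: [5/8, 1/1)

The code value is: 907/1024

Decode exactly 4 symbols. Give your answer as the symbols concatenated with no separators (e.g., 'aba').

Answer: bbde

Derivation:
Step 1: interval [0/1, 1/1), width = 1/1 - 0/1 = 1/1
  'd': [0/1 + 1/1*0/1, 0/1 + 1/1*3/8) = [0/1, 3/8)
  'e': [0/1 + 1/1*3/8, 0/1 + 1/1*5/8) = [3/8, 5/8)
  'b': [0/1 + 1/1*5/8, 0/1 + 1/1*1/1) = [5/8, 1/1) <- contains code 907/1024
  emit 'b', narrow to [5/8, 1/1)
Step 2: interval [5/8, 1/1), width = 1/1 - 5/8 = 3/8
  'd': [5/8 + 3/8*0/1, 5/8 + 3/8*3/8) = [5/8, 49/64)
  'e': [5/8 + 3/8*3/8, 5/8 + 3/8*5/8) = [49/64, 55/64)
  'b': [5/8 + 3/8*5/8, 5/8 + 3/8*1/1) = [55/64, 1/1) <- contains code 907/1024
  emit 'b', narrow to [55/64, 1/1)
Step 3: interval [55/64, 1/1), width = 1/1 - 55/64 = 9/64
  'd': [55/64 + 9/64*0/1, 55/64 + 9/64*3/8) = [55/64, 467/512) <- contains code 907/1024
  'e': [55/64 + 9/64*3/8, 55/64 + 9/64*5/8) = [467/512, 485/512)
  'b': [55/64 + 9/64*5/8, 55/64 + 9/64*1/1) = [485/512, 1/1)
  emit 'd', narrow to [55/64, 467/512)
Step 4: interval [55/64, 467/512), width = 467/512 - 55/64 = 27/512
  'd': [55/64 + 27/512*0/1, 55/64 + 27/512*3/8) = [55/64, 3601/4096)
  'e': [55/64 + 27/512*3/8, 55/64 + 27/512*5/8) = [3601/4096, 3655/4096) <- contains code 907/1024
  'b': [55/64 + 27/512*5/8, 55/64 + 27/512*1/1) = [3655/4096, 467/512)
  emit 'e', narrow to [3601/4096, 3655/4096)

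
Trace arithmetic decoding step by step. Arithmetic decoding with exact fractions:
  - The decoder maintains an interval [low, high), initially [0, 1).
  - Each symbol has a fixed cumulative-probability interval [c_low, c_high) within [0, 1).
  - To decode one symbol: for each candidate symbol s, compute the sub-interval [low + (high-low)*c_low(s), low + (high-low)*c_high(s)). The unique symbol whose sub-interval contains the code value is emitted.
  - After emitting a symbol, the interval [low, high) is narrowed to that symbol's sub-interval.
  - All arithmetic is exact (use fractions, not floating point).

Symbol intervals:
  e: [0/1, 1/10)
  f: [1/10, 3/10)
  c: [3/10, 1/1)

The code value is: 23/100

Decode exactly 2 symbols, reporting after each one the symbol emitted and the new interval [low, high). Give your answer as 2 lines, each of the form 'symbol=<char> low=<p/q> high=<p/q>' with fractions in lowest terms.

Answer: symbol=f low=1/10 high=3/10
symbol=c low=4/25 high=3/10

Derivation:
Step 1: interval [0/1, 1/1), width = 1/1 - 0/1 = 1/1
  'e': [0/1 + 1/1*0/1, 0/1 + 1/1*1/10) = [0/1, 1/10)
  'f': [0/1 + 1/1*1/10, 0/1 + 1/1*3/10) = [1/10, 3/10) <- contains code 23/100
  'c': [0/1 + 1/1*3/10, 0/1 + 1/1*1/1) = [3/10, 1/1)
  emit 'f', narrow to [1/10, 3/10)
Step 2: interval [1/10, 3/10), width = 3/10 - 1/10 = 1/5
  'e': [1/10 + 1/5*0/1, 1/10 + 1/5*1/10) = [1/10, 3/25)
  'f': [1/10 + 1/5*1/10, 1/10 + 1/5*3/10) = [3/25, 4/25)
  'c': [1/10 + 1/5*3/10, 1/10 + 1/5*1/1) = [4/25, 3/10) <- contains code 23/100
  emit 'c', narrow to [4/25, 3/10)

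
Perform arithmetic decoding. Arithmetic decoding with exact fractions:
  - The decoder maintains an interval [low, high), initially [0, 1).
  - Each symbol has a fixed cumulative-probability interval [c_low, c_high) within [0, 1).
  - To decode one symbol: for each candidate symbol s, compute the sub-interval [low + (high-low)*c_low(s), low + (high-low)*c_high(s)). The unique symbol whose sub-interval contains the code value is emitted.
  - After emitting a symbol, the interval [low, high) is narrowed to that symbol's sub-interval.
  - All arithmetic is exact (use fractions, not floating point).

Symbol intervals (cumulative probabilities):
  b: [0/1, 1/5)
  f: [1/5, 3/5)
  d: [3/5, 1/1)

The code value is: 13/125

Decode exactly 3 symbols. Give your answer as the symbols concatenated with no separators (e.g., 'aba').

Step 1: interval [0/1, 1/1), width = 1/1 - 0/1 = 1/1
  'b': [0/1 + 1/1*0/1, 0/1 + 1/1*1/5) = [0/1, 1/5) <- contains code 13/125
  'f': [0/1 + 1/1*1/5, 0/1 + 1/1*3/5) = [1/5, 3/5)
  'd': [0/1 + 1/1*3/5, 0/1 + 1/1*1/1) = [3/5, 1/1)
  emit 'b', narrow to [0/1, 1/5)
Step 2: interval [0/1, 1/5), width = 1/5 - 0/1 = 1/5
  'b': [0/1 + 1/5*0/1, 0/1 + 1/5*1/5) = [0/1, 1/25)
  'f': [0/1 + 1/5*1/5, 0/1 + 1/5*3/5) = [1/25, 3/25) <- contains code 13/125
  'd': [0/1 + 1/5*3/5, 0/1 + 1/5*1/1) = [3/25, 1/5)
  emit 'f', narrow to [1/25, 3/25)
Step 3: interval [1/25, 3/25), width = 3/25 - 1/25 = 2/25
  'b': [1/25 + 2/25*0/1, 1/25 + 2/25*1/5) = [1/25, 7/125)
  'f': [1/25 + 2/25*1/5, 1/25 + 2/25*3/5) = [7/125, 11/125)
  'd': [1/25 + 2/25*3/5, 1/25 + 2/25*1/1) = [11/125, 3/25) <- contains code 13/125
  emit 'd', narrow to [11/125, 3/25)

Answer: bfd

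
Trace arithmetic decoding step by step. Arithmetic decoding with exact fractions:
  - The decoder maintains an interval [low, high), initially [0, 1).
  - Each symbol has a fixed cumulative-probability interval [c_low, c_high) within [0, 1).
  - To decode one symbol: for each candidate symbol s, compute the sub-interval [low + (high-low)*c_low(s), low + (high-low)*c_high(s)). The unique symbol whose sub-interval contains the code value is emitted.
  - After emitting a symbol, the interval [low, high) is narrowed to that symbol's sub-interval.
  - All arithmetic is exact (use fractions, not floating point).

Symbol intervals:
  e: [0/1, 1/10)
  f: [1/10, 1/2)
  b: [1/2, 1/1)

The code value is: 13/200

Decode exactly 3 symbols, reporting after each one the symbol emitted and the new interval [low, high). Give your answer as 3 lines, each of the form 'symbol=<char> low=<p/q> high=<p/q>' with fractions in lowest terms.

Answer: symbol=e low=0/1 high=1/10
symbol=b low=1/20 high=1/10
symbol=f low=11/200 high=3/40

Derivation:
Step 1: interval [0/1, 1/1), width = 1/1 - 0/1 = 1/1
  'e': [0/1 + 1/1*0/1, 0/1 + 1/1*1/10) = [0/1, 1/10) <- contains code 13/200
  'f': [0/1 + 1/1*1/10, 0/1 + 1/1*1/2) = [1/10, 1/2)
  'b': [0/1 + 1/1*1/2, 0/1 + 1/1*1/1) = [1/2, 1/1)
  emit 'e', narrow to [0/1, 1/10)
Step 2: interval [0/1, 1/10), width = 1/10 - 0/1 = 1/10
  'e': [0/1 + 1/10*0/1, 0/1 + 1/10*1/10) = [0/1, 1/100)
  'f': [0/1 + 1/10*1/10, 0/1 + 1/10*1/2) = [1/100, 1/20)
  'b': [0/1 + 1/10*1/2, 0/1 + 1/10*1/1) = [1/20, 1/10) <- contains code 13/200
  emit 'b', narrow to [1/20, 1/10)
Step 3: interval [1/20, 1/10), width = 1/10 - 1/20 = 1/20
  'e': [1/20 + 1/20*0/1, 1/20 + 1/20*1/10) = [1/20, 11/200)
  'f': [1/20 + 1/20*1/10, 1/20 + 1/20*1/2) = [11/200, 3/40) <- contains code 13/200
  'b': [1/20 + 1/20*1/2, 1/20 + 1/20*1/1) = [3/40, 1/10)
  emit 'f', narrow to [11/200, 3/40)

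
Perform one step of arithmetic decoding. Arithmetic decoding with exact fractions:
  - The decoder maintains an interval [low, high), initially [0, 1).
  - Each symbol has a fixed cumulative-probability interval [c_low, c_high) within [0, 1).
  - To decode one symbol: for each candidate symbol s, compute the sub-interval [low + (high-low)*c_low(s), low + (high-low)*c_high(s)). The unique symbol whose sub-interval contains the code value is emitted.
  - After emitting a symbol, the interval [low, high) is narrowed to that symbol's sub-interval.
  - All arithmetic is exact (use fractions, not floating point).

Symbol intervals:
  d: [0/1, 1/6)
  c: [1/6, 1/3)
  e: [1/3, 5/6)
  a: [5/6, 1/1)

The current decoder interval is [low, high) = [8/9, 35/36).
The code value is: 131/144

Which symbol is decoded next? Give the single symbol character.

Answer: c

Derivation:
Interval width = high − low = 35/36 − 8/9 = 1/12
Scaled code = (code − low) / width = (131/144 − 8/9) / 1/12 = 1/4
  d: [0/1, 1/6) 
  c: [1/6, 1/3) ← scaled code falls here ✓
  e: [1/3, 5/6) 
  a: [5/6, 1/1) 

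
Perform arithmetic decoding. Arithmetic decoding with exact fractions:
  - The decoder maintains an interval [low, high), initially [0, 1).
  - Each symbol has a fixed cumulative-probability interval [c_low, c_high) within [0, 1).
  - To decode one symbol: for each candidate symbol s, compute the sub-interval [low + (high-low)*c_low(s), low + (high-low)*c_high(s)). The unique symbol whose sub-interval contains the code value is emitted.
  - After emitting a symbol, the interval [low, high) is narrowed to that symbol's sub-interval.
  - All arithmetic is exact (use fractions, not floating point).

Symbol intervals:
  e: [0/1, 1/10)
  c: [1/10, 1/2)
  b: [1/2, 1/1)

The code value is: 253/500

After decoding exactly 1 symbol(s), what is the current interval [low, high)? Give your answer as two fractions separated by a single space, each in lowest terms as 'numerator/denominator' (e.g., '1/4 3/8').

Step 1: interval [0/1, 1/1), width = 1/1 - 0/1 = 1/1
  'e': [0/1 + 1/1*0/1, 0/1 + 1/1*1/10) = [0/1, 1/10)
  'c': [0/1 + 1/1*1/10, 0/1 + 1/1*1/2) = [1/10, 1/2)
  'b': [0/1 + 1/1*1/2, 0/1 + 1/1*1/1) = [1/2, 1/1) <- contains code 253/500
  emit 'b', narrow to [1/2, 1/1)

Answer: 1/2 1/1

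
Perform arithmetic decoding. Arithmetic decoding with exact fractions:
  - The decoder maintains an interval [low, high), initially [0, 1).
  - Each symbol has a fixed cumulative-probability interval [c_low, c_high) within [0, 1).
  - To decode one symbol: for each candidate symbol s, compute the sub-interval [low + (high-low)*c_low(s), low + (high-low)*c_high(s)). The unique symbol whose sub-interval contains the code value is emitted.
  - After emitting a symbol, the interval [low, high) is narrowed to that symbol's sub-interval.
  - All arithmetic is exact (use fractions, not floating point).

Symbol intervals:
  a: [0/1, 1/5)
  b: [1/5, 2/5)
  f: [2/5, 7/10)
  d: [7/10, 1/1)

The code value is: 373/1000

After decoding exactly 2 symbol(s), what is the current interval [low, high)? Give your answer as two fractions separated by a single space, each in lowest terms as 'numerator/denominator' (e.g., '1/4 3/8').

Step 1: interval [0/1, 1/1), width = 1/1 - 0/1 = 1/1
  'a': [0/1 + 1/1*0/1, 0/1 + 1/1*1/5) = [0/1, 1/5)
  'b': [0/1 + 1/1*1/5, 0/1 + 1/1*2/5) = [1/5, 2/5) <- contains code 373/1000
  'f': [0/1 + 1/1*2/5, 0/1 + 1/1*7/10) = [2/5, 7/10)
  'd': [0/1 + 1/1*7/10, 0/1 + 1/1*1/1) = [7/10, 1/1)
  emit 'b', narrow to [1/5, 2/5)
Step 2: interval [1/5, 2/5), width = 2/5 - 1/5 = 1/5
  'a': [1/5 + 1/5*0/1, 1/5 + 1/5*1/5) = [1/5, 6/25)
  'b': [1/5 + 1/5*1/5, 1/5 + 1/5*2/5) = [6/25, 7/25)
  'f': [1/5 + 1/5*2/5, 1/5 + 1/5*7/10) = [7/25, 17/50)
  'd': [1/5 + 1/5*7/10, 1/5 + 1/5*1/1) = [17/50, 2/5) <- contains code 373/1000
  emit 'd', narrow to [17/50, 2/5)

Answer: 17/50 2/5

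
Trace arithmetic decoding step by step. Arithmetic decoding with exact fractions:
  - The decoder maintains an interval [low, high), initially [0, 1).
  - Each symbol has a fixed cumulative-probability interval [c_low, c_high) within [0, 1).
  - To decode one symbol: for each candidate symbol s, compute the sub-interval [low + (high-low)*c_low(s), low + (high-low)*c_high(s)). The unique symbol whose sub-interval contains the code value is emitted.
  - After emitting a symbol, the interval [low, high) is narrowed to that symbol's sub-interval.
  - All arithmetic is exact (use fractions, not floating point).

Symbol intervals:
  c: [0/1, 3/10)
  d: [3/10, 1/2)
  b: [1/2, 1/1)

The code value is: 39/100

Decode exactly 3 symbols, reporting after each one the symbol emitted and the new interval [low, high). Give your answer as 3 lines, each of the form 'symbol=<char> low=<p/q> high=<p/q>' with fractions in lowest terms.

Answer: symbol=d low=3/10 high=1/2
symbol=d low=9/25 high=2/5
symbol=b low=19/50 high=2/5

Derivation:
Step 1: interval [0/1, 1/1), width = 1/1 - 0/1 = 1/1
  'c': [0/1 + 1/1*0/1, 0/1 + 1/1*3/10) = [0/1, 3/10)
  'd': [0/1 + 1/1*3/10, 0/1 + 1/1*1/2) = [3/10, 1/2) <- contains code 39/100
  'b': [0/1 + 1/1*1/2, 0/1 + 1/1*1/1) = [1/2, 1/1)
  emit 'd', narrow to [3/10, 1/2)
Step 2: interval [3/10, 1/2), width = 1/2 - 3/10 = 1/5
  'c': [3/10 + 1/5*0/1, 3/10 + 1/5*3/10) = [3/10, 9/25)
  'd': [3/10 + 1/5*3/10, 3/10 + 1/5*1/2) = [9/25, 2/5) <- contains code 39/100
  'b': [3/10 + 1/5*1/2, 3/10 + 1/5*1/1) = [2/5, 1/2)
  emit 'd', narrow to [9/25, 2/5)
Step 3: interval [9/25, 2/5), width = 2/5 - 9/25 = 1/25
  'c': [9/25 + 1/25*0/1, 9/25 + 1/25*3/10) = [9/25, 93/250)
  'd': [9/25 + 1/25*3/10, 9/25 + 1/25*1/2) = [93/250, 19/50)
  'b': [9/25 + 1/25*1/2, 9/25 + 1/25*1/1) = [19/50, 2/5) <- contains code 39/100
  emit 'b', narrow to [19/50, 2/5)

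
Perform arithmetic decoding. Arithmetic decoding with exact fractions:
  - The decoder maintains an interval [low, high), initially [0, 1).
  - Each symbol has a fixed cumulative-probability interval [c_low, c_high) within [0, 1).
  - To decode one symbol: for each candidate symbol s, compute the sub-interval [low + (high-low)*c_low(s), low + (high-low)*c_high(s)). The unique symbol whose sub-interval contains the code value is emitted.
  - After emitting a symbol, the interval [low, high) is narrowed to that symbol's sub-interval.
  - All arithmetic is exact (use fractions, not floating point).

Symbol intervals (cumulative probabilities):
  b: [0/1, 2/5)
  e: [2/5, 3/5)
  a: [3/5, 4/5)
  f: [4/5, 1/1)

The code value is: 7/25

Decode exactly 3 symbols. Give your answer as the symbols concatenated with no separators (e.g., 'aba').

Step 1: interval [0/1, 1/1), width = 1/1 - 0/1 = 1/1
  'b': [0/1 + 1/1*0/1, 0/1 + 1/1*2/5) = [0/1, 2/5) <- contains code 7/25
  'e': [0/1 + 1/1*2/5, 0/1 + 1/1*3/5) = [2/5, 3/5)
  'a': [0/1 + 1/1*3/5, 0/1 + 1/1*4/5) = [3/5, 4/5)
  'f': [0/1 + 1/1*4/5, 0/1 + 1/1*1/1) = [4/5, 1/1)
  emit 'b', narrow to [0/1, 2/5)
Step 2: interval [0/1, 2/5), width = 2/5 - 0/1 = 2/5
  'b': [0/1 + 2/5*0/1, 0/1 + 2/5*2/5) = [0/1, 4/25)
  'e': [0/1 + 2/5*2/5, 0/1 + 2/5*3/5) = [4/25, 6/25)
  'a': [0/1 + 2/5*3/5, 0/1 + 2/5*4/5) = [6/25, 8/25) <- contains code 7/25
  'f': [0/1 + 2/5*4/5, 0/1 + 2/5*1/1) = [8/25, 2/5)
  emit 'a', narrow to [6/25, 8/25)
Step 3: interval [6/25, 8/25), width = 8/25 - 6/25 = 2/25
  'b': [6/25 + 2/25*0/1, 6/25 + 2/25*2/5) = [6/25, 34/125)
  'e': [6/25 + 2/25*2/5, 6/25 + 2/25*3/5) = [34/125, 36/125) <- contains code 7/25
  'a': [6/25 + 2/25*3/5, 6/25 + 2/25*4/5) = [36/125, 38/125)
  'f': [6/25 + 2/25*4/5, 6/25 + 2/25*1/1) = [38/125, 8/25)
  emit 'e', narrow to [34/125, 36/125)

Answer: bae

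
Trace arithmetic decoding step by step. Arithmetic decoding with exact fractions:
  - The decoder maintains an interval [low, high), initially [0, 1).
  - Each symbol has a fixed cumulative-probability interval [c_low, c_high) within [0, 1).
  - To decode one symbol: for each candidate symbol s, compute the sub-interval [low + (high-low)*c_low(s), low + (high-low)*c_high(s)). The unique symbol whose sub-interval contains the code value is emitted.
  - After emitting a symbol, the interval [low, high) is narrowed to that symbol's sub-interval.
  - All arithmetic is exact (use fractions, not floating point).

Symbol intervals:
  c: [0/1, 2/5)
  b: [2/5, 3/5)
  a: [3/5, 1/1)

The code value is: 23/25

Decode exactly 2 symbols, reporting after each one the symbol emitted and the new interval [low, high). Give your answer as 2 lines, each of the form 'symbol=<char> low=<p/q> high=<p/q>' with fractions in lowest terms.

Step 1: interval [0/1, 1/1), width = 1/1 - 0/1 = 1/1
  'c': [0/1 + 1/1*0/1, 0/1 + 1/1*2/5) = [0/1, 2/5)
  'b': [0/1 + 1/1*2/5, 0/1 + 1/1*3/5) = [2/5, 3/5)
  'a': [0/1 + 1/1*3/5, 0/1 + 1/1*1/1) = [3/5, 1/1) <- contains code 23/25
  emit 'a', narrow to [3/5, 1/1)
Step 2: interval [3/5, 1/1), width = 1/1 - 3/5 = 2/5
  'c': [3/5 + 2/5*0/1, 3/5 + 2/5*2/5) = [3/5, 19/25)
  'b': [3/5 + 2/5*2/5, 3/5 + 2/5*3/5) = [19/25, 21/25)
  'a': [3/5 + 2/5*3/5, 3/5 + 2/5*1/1) = [21/25, 1/1) <- contains code 23/25
  emit 'a', narrow to [21/25, 1/1)

Answer: symbol=a low=3/5 high=1/1
symbol=a low=21/25 high=1/1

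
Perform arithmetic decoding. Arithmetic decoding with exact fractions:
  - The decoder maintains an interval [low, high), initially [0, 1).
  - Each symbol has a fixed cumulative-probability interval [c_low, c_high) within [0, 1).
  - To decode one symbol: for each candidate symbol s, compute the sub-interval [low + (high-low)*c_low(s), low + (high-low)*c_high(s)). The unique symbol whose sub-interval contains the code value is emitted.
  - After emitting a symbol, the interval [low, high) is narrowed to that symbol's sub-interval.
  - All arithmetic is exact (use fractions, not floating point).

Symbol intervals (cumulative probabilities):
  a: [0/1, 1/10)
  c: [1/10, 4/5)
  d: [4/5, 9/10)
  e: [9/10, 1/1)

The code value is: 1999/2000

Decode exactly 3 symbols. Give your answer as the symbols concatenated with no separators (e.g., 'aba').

Answer: eee

Derivation:
Step 1: interval [0/1, 1/1), width = 1/1 - 0/1 = 1/1
  'a': [0/1 + 1/1*0/1, 0/1 + 1/1*1/10) = [0/1, 1/10)
  'c': [0/1 + 1/1*1/10, 0/1 + 1/1*4/5) = [1/10, 4/5)
  'd': [0/1 + 1/1*4/5, 0/1 + 1/1*9/10) = [4/5, 9/10)
  'e': [0/1 + 1/1*9/10, 0/1 + 1/1*1/1) = [9/10, 1/1) <- contains code 1999/2000
  emit 'e', narrow to [9/10, 1/1)
Step 2: interval [9/10, 1/1), width = 1/1 - 9/10 = 1/10
  'a': [9/10 + 1/10*0/1, 9/10 + 1/10*1/10) = [9/10, 91/100)
  'c': [9/10 + 1/10*1/10, 9/10 + 1/10*4/5) = [91/100, 49/50)
  'd': [9/10 + 1/10*4/5, 9/10 + 1/10*9/10) = [49/50, 99/100)
  'e': [9/10 + 1/10*9/10, 9/10 + 1/10*1/1) = [99/100, 1/1) <- contains code 1999/2000
  emit 'e', narrow to [99/100, 1/1)
Step 3: interval [99/100, 1/1), width = 1/1 - 99/100 = 1/100
  'a': [99/100 + 1/100*0/1, 99/100 + 1/100*1/10) = [99/100, 991/1000)
  'c': [99/100 + 1/100*1/10, 99/100 + 1/100*4/5) = [991/1000, 499/500)
  'd': [99/100 + 1/100*4/5, 99/100 + 1/100*9/10) = [499/500, 999/1000)
  'e': [99/100 + 1/100*9/10, 99/100 + 1/100*1/1) = [999/1000, 1/1) <- contains code 1999/2000
  emit 'e', narrow to [999/1000, 1/1)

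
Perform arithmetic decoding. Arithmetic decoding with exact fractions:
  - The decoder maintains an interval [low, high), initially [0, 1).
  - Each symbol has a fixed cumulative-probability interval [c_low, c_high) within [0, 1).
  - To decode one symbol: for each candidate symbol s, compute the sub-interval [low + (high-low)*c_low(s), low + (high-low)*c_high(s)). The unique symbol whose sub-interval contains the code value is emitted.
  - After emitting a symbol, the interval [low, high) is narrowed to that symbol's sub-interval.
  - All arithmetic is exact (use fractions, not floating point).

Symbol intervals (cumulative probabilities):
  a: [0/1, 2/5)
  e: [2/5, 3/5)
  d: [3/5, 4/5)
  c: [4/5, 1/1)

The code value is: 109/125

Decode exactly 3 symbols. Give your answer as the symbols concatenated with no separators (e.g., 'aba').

Answer: cac

Derivation:
Step 1: interval [0/1, 1/1), width = 1/1 - 0/1 = 1/1
  'a': [0/1 + 1/1*0/1, 0/1 + 1/1*2/5) = [0/1, 2/5)
  'e': [0/1 + 1/1*2/5, 0/1 + 1/1*3/5) = [2/5, 3/5)
  'd': [0/1 + 1/1*3/5, 0/1 + 1/1*4/5) = [3/5, 4/5)
  'c': [0/1 + 1/1*4/5, 0/1 + 1/1*1/1) = [4/5, 1/1) <- contains code 109/125
  emit 'c', narrow to [4/5, 1/1)
Step 2: interval [4/5, 1/1), width = 1/1 - 4/5 = 1/5
  'a': [4/5 + 1/5*0/1, 4/5 + 1/5*2/5) = [4/5, 22/25) <- contains code 109/125
  'e': [4/5 + 1/5*2/5, 4/5 + 1/5*3/5) = [22/25, 23/25)
  'd': [4/5 + 1/5*3/5, 4/5 + 1/5*4/5) = [23/25, 24/25)
  'c': [4/5 + 1/5*4/5, 4/5 + 1/5*1/1) = [24/25, 1/1)
  emit 'a', narrow to [4/5, 22/25)
Step 3: interval [4/5, 22/25), width = 22/25 - 4/5 = 2/25
  'a': [4/5 + 2/25*0/1, 4/5 + 2/25*2/5) = [4/5, 104/125)
  'e': [4/5 + 2/25*2/5, 4/5 + 2/25*3/5) = [104/125, 106/125)
  'd': [4/5 + 2/25*3/5, 4/5 + 2/25*4/5) = [106/125, 108/125)
  'c': [4/5 + 2/25*4/5, 4/5 + 2/25*1/1) = [108/125, 22/25) <- contains code 109/125
  emit 'c', narrow to [108/125, 22/25)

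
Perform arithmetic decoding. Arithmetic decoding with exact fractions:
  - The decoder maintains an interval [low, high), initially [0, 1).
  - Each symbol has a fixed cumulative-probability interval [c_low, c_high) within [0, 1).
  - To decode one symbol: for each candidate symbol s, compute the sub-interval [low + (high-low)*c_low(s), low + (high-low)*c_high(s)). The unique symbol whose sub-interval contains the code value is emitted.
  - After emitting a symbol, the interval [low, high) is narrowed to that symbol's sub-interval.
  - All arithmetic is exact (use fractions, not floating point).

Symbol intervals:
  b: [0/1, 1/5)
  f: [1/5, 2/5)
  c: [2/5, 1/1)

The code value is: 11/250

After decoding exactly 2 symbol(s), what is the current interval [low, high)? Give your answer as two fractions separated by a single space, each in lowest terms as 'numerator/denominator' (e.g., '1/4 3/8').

Step 1: interval [0/1, 1/1), width = 1/1 - 0/1 = 1/1
  'b': [0/1 + 1/1*0/1, 0/1 + 1/1*1/5) = [0/1, 1/5) <- contains code 11/250
  'f': [0/1 + 1/1*1/5, 0/1 + 1/1*2/5) = [1/5, 2/5)
  'c': [0/1 + 1/1*2/5, 0/1 + 1/1*1/1) = [2/5, 1/1)
  emit 'b', narrow to [0/1, 1/5)
Step 2: interval [0/1, 1/5), width = 1/5 - 0/1 = 1/5
  'b': [0/1 + 1/5*0/1, 0/1 + 1/5*1/5) = [0/1, 1/25)
  'f': [0/1 + 1/5*1/5, 0/1 + 1/5*2/5) = [1/25, 2/25) <- contains code 11/250
  'c': [0/1 + 1/5*2/5, 0/1 + 1/5*1/1) = [2/25, 1/5)
  emit 'f', narrow to [1/25, 2/25)

Answer: 1/25 2/25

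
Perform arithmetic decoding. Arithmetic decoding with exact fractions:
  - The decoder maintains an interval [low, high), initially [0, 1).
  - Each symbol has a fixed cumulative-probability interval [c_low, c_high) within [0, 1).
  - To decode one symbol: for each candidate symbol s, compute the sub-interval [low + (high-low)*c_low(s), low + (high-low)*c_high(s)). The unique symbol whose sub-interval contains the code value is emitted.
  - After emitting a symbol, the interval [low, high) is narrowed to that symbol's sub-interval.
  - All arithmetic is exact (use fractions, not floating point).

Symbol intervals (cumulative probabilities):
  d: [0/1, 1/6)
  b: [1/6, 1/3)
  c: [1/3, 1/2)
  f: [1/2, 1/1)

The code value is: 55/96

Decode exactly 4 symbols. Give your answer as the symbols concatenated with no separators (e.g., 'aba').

Step 1: interval [0/1, 1/1), width = 1/1 - 0/1 = 1/1
  'd': [0/1 + 1/1*0/1, 0/1 + 1/1*1/6) = [0/1, 1/6)
  'b': [0/1 + 1/1*1/6, 0/1 + 1/1*1/3) = [1/6, 1/3)
  'c': [0/1 + 1/1*1/3, 0/1 + 1/1*1/2) = [1/3, 1/2)
  'f': [0/1 + 1/1*1/2, 0/1 + 1/1*1/1) = [1/2, 1/1) <- contains code 55/96
  emit 'f', narrow to [1/2, 1/1)
Step 2: interval [1/2, 1/1), width = 1/1 - 1/2 = 1/2
  'd': [1/2 + 1/2*0/1, 1/2 + 1/2*1/6) = [1/2, 7/12) <- contains code 55/96
  'b': [1/2 + 1/2*1/6, 1/2 + 1/2*1/3) = [7/12, 2/3)
  'c': [1/2 + 1/2*1/3, 1/2 + 1/2*1/2) = [2/3, 3/4)
  'f': [1/2 + 1/2*1/2, 1/2 + 1/2*1/1) = [3/4, 1/1)
  emit 'd', narrow to [1/2, 7/12)
Step 3: interval [1/2, 7/12), width = 7/12 - 1/2 = 1/12
  'd': [1/2 + 1/12*0/1, 1/2 + 1/12*1/6) = [1/2, 37/72)
  'b': [1/2 + 1/12*1/6, 1/2 + 1/12*1/3) = [37/72, 19/36)
  'c': [1/2 + 1/12*1/3, 1/2 + 1/12*1/2) = [19/36, 13/24)
  'f': [1/2 + 1/12*1/2, 1/2 + 1/12*1/1) = [13/24, 7/12) <- contains code 55/96
  emit 'f', narrow to [13/24, 7/12)
Step 4: interval [13/24, 7/12), width = 7/12 - 13/24 = 1/24
  'd': [13/24 + 1/24*0/1, 13/24 + 1/24*1/6) = [13/24, 79/144)
  'b': [13/24 + 1/24*1/6, 13/24 + 1/24*1/3) = [79/144, 5/9)
  'c': [13/24 + 1/24*1/3, 13/24 + 1/24*1/2) = [5/9, 9/16)
  'f': [13/24 + 1/24*1/2, 13/24 + 1/24*1/1) = [9/16, 7/12) <- contains code 55/96
  emit 'f', narrow to [9/16, 7/12)

Answer: fdff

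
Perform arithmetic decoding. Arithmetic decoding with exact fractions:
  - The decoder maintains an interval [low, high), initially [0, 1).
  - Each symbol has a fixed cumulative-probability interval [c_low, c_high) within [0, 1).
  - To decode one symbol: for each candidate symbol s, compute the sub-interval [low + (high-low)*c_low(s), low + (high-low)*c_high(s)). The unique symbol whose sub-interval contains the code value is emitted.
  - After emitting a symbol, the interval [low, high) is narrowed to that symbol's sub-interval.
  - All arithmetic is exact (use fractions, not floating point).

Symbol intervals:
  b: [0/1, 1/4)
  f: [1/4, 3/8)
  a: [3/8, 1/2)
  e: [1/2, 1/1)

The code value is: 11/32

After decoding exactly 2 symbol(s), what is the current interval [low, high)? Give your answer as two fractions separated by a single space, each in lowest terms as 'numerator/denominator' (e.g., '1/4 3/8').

Step 1: interval [0/1, 1/1), width = 1/1 - 0/1 = 1/1
  'b': [0/1 + 1/1*0/1, 0/1 + 1/1*1/4) = [0/1, 1/4)
  'f': [0/1 + 1/1*1/4, 0/1 + 1/1*3/8) = [1/4, 3/8) <- contains code 11/32
  'a': [0/1 + 1/1*3/8, 0/1 + 1/1*1/2) = [3/8, 1/2)
  'e': [0/1 + 1/1*1/2, 0/1 + 1/1*1/1) = [1/2, 1/1)
  emit 'f', narrow to [1/4, 3/8)
Step 2: interval [1/4, 3/8), width = 3/8 - 1/4 = 1/8
  'b': [1/4 + 1/8*0/1, 1/4 + 1/8*1/4) = [1/4, 9/32)
  'f': [1/4 + 1/8*1/4, 1/4 + 1/8*3/8) = [9/32, 19/64)
  'a': [1/4 + 1/8*3/8, 1/4 + 1/8*1/2) = [19/64, 5/16)
  'e': [1/4 + 1/8*1/2, 1/4 + 1/8*1/1) = [5/16, 3/8) <- contains code 11/32
  emit 'e', narrow to [5/16, 3/8)

Answer: 5/16 3/8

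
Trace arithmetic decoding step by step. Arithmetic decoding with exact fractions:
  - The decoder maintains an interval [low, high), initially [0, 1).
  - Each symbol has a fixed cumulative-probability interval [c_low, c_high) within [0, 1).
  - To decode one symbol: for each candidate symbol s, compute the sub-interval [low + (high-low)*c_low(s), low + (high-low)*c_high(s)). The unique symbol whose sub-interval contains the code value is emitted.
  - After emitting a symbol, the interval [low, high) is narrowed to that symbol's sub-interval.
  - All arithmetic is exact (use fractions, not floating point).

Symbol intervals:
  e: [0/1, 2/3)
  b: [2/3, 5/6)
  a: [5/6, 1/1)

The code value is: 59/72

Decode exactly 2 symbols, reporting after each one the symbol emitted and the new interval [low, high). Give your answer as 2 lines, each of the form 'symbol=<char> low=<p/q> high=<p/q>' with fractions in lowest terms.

Step 1: interval [0/1, 1/1), width = 1/1 - 0/1 = 1/1
  'e': [0/1 + 1/1*0/1, 0/1 + 1/1*2/3) = [0/1, 2/3)
  'b': [0/1 + 1/1*2/3, 0/1 + 1/1*5/6) = [2/3, 5/6) <- contains code 59/72
  'a': [0/1 + 1/1*5/6, 0/1 + 1/1*1/1) = [5/6, 1/1)
  emit 'b', narrow to [2/3, 5/6)
Step 2: interval [2/3, 5/6), width = 5/6 - 2/3 = 1/6
  'e': [2/3 + 1/6*0/1, 2/3 + 1/6*2/3) = [2/3, 7/9)
  'b': [2/3 + 1/6*2/3, 2/3 + 1/6*5/6) = [7/9, 29/36)
  'a': [2/3 + 1/6*5/6, 2/3 + 1/6*1/1) = [29/36, 5/6) <- contains code 59/72
  emit 'a', narrow to [29/36, 5/6)

Answer: symbol=b low=2/3 high=5/6
symbol=a low=29/36 high=5/6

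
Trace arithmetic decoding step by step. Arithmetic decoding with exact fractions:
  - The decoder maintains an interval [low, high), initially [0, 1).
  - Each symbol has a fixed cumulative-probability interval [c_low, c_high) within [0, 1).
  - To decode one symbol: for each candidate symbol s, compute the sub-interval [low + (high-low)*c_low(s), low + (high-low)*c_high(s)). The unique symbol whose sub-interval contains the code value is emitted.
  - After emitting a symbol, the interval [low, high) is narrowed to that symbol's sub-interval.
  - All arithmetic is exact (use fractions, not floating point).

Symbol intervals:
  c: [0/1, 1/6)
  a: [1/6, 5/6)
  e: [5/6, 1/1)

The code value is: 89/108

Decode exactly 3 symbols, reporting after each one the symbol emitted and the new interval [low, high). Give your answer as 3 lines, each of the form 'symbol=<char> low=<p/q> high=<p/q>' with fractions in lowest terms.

Step 1: interval [0/1, 1/1), width = 1/1 - 0/1 = 1/1
  'c': [0/1 + 1/1*0/1, 0/1 + 1/1*1/6) = [0/1, 1/6)
  'a': [0/1 + 1/1*1/6, 0/1 + 1/1*5/6) = [1/6, 5/6) <- contains code 89/108
  'e': [0/1 + 1/1*5/6, 0/1 + 1/1*1/1) = [5/6, 1/1)
  emit 'a', narrow to [1/6, 5/6)
Step 2: interval [1/6, 5/6), width = 5/6 - 1/6 = 2/3
  'c': [1/6 + 2/3*0/1, 1/6 + 2/3*1/6) = [1/6, 5/18)
  'a': [1/6 + 2/3*1/6, 1/6 + 2/3*5/6) = [5/18, 13/18)
  'e': [1/6 + 2/3*5/6, 1/6 + 2/3*1/1) = [13/18, 5/6) <- contains code 89/108
  emit 'e', narrow to [13/18, 5/6)
Step 3: interval [13/18, 5/6), width = 5/6 - 13/18 = 1/9
  'c': [13/18 + 1/9*0/1, 13/18 + 1/9*1/6) = [13/18, 20/27)
  'a': [13/18 + 1/9*1/6, 13/18 + 1/9*5/6) = [20/27, 22/27)
  'e': [13/18 + 1/9*5/6, 13/18 + 1/9*1/1) = [22/27, 5/6) <- contains code 89/108
  emit 'e', narrow to [22/27, 5/6)

Answer: symbol=a low=1/6 high=5/6
symbol=e low=13/18 high=5/6
symbol=e low=22/27 high=5/6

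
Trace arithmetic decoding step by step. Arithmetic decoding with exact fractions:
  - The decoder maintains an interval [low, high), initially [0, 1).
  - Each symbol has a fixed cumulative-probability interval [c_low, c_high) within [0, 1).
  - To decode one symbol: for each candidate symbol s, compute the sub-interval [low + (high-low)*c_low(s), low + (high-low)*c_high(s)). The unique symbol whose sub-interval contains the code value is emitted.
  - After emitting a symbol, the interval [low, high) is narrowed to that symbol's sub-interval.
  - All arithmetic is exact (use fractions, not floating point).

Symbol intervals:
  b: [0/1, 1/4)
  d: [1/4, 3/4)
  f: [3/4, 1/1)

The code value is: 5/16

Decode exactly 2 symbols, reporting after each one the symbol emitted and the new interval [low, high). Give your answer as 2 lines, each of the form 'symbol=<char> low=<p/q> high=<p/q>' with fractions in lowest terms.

Answer: symbol=d low=1/4 high=3/4
symbol=b low=1/4 high=3/8

Derivation:
Step 1: interval [0/1, 1/1), width = 1/1 - 0/1 = 1/1
  'b': [0/1 + 1/1*0/1, 0/1 + 1/1*1/4) = [0/1, 1/4)
  'd': [0/1 + 1/1*1/4, 0/1 + 1/1*3/4) = [1/4, 3/4) <- contains code 5/16
  'f': [0/1 + 1/1*3/4, 0/1 + 1/1*1/1) = [3/4, 1/1)
  emit 'd', narrow to [1/4, 3/4)
Step 2: interval [1/4, 3/4), width = 3/4 - 1/4 = 1/2
  'b': [1/4 + 1/2*0/1, 1/4 + 1/2*1/4) = [1/4, 3/8) <- contains code 5/16
  'd': [1/4 + 1/2*1/4, 1/4 + 1/2*3/4) = [3/8, 5/8)
  'f': [1/4 + 1/2*3/4, 1/4 + 1/2*1/1) = [5/8, 3/4)
  emit 'b', narrow to [1/4, 3/8)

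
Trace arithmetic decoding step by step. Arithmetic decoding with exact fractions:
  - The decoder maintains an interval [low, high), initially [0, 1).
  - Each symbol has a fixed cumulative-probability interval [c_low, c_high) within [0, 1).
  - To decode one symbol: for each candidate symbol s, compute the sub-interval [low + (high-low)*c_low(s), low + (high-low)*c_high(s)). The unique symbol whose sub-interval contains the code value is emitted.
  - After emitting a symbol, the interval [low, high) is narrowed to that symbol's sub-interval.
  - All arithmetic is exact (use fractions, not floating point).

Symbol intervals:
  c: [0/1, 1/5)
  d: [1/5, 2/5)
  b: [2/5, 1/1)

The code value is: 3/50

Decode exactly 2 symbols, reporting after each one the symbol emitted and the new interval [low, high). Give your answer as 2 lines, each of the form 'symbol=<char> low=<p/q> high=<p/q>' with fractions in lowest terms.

Step 1: interval [0/1, 1/1), width = 1/1 - 0/1 = 1/1
  'c': [0/1 + 1/1*0/1, 0/1 + 1/1*1/5) = [0/1, 1/5) <- contains code 3/50
  'd': [0/1 + 1/1*1/5, 0/1 + 1/1*2/5) = [1/5, 2/5)
  'b': [0/1 + 1/1*2/5, 0/1 + 1/1*1/1) = [2/5, 1/1)
  emit 'c', narrow to [0/1, 1/5)
Step 2: interval [0/1, 1/5), width = 1/5 - 0/1 = 1/5
  'c': [0/1 + 1/5*0/1, 0/1 + 1/5*1/5) = [0/1, 1/25)
  'd': [0/1 + 1/5*1/5, 0/1 + 1/5*2/5) = [1/25, 2/25) <- contains code 3/50
  'b': [0/1 + 1/5*2/5, 0/1 + 1/5*1/1) = [2/25, 1/5)
  emit 'd', narrow to [1/25, 2/25)

Answer: symbol=c low=0/1 high=1/5
symbol=d low=1/25 high=2/25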